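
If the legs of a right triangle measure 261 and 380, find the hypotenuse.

c² = a² + b² = 261² + 380² = 68121 + 144400 = 212521
c = 461

461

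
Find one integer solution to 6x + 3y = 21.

Step 1: Check solvability.
gcd(6, 3) = 3
Since 3 divides 21, solutions exist.

Step 2: Apply extended Euclidean algorithm to find gcd.
We find integers such that 6*x0 + 3*y0 = 3

Step 3: Scale the particular solution.
Multiply by 21/3 = 7:
x = 0, y = 7

Step 4: Verify.
6*(0) + 3*(7) = 21 = 21 ✓

x = 0, y = 7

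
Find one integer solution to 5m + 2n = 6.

Step 1: Check solvability.
gcd(5, 2) = 1
Since 1 divides 6, solutions exist.

Step 2: Apply extended Euclidean algorithm to find gcd.
We find integers such that 5*x0 + 2*y0 = 1

Step 3: Scale the particular solution.
Multiply by 6/1 = 6:
m = 6, n = -12

Step 4: Verify.
5*(6) + 2*(-12) = 6 = 6 ✓

m = 6, n = -12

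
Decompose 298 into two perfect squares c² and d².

We need to find integers c, d > 0 such that c² + d² = 298.
Trying c = 3: d² = 298 - 3² = 298 - 9 = 289
d = 17
Check: 3² + 17² = 9 + 289 = 298 ✓

298 = 3² + 17²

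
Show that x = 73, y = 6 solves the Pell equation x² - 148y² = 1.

Compute x² = 73² = 5329
Compute 148y² = 148·6² = 148·36 = 5328
x² - 148y² = 5329 - 5328 = 1
Since this equals 1, (73, 6) is a solution.

Yes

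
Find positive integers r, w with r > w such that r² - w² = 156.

Factor: r² - w² = (r+w)(r-w) = 156.
We need two factors of 156 with the same parity.
Use r+w = 78 and r-w = 2 (product 78·2 = 156).
Adding: 2r = 80, so r = 40.
Subtracting: 2w = 76, so w = 38.
Check: 40² - 38² = 1600 - 1444 = 156 ✓

r = 40, w = 38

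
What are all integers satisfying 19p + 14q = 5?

Step 1: Compute gcd(19, 14) = 1.
Since 1 divides 5, solutions exist.

Step 2: Find a particular solution using extended Euclidean algorithm.
We get p₀ = 15, q₀ = -20.
Check: 19*15 + 14*-20 = 5 = 5 ✓

Step 3: Write the general solution.
p = 15 + (14/1)t = 15 + 14t
q = -20 - (19/1)t = -20 - 19t
for any integer t.

p = 15 + 14t, q = -20 - 19t for integer t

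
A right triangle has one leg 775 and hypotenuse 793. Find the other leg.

b² = c² - a² = 628849 - 600625 = 28224
b = 168

168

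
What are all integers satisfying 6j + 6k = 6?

Step 1: Compute gcd(6, 6) = 6.
Since 6 divides 6, solutions exist.

Step 2: Find a particular solution using extended Euclidean algorithm.
We get j₀ = 0, k₀ = 1.
Check: 6*0 + 6*1 = 6 = 6 ✓

Step 3: Write the general solution.
j = 0 + (6/6)t = 0 + 1t
k = 1 - (6/6)t = 1 - 1t
for any integer t.

j = 0 + 1t, k = 1 - 1t for integer t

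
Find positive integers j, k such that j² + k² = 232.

Search for j with 232 - j² a perfect square.
j = 6: 232 - 6² = 232 - 36 = 196 = 14² ✓
So j = 6, k = 14.

j = 6, k = 14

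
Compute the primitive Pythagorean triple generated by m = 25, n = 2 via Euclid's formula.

a = m² - n² = 625 - 4 = 621
b = 2mn = 2·25·2 = 100
c = m² + n² = 625 + 4 = 629
Verify: 621² + 100² = 385641 + 10000 = 395641 = 629² ✓

(621, 100, 629)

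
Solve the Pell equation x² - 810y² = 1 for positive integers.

We seek the smallest positive integers (x, y) with x² - 810y² = 1, i.e., x² = 810y² + 1.
Try successive y values:
y = 1: x² = 810·1² + 1 = 811, not a perfect square
y = 2: x² = 810·2² + 1 = 3241, not a perfect square
y = 3: x² = 810·3² + 1 = 7291, not a perfect square
... continuing the search (or via continued fractions) ...
y = 962: x² = 810·962² + 1 = 749609641, x = 27379 ✓

Verify: 27379² - 810·962² = 749609641 - 749609640 = 1 ✓

x = 27379, y = 962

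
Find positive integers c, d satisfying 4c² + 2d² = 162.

Try small values of c and check whether (162 - 4c²)/2 is a perfect square.
c = 6: 4·6² = 144, so 2d² = 162 - 144 = 18, giving d² = 9, d = 3.
Check: 4·6² + 2·3² = 144 + 18 = 162 ✓

c = 6, d = 3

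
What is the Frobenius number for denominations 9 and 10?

For two coprime denominations a and b, the Frobenius number (largest value not representable as a non-negative combination) is ab - a - b.
Here gcd(9, 10) = 1, so they are coprime.
F(9, 10) = 9·10 - 9 - 10 = 90 - 19 = 71

71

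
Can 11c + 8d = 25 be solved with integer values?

Step 1: Compute gcd(11, 8).
gcd(11, 8) = 1

Step 2: Check divisibility.
Does 1 divide 25? 25 = 1 x 25, so yes.

By the theorem on linear Diophantine equations, 11c + 8d = 25 has integer solutions if and only if gcd(11, 8) divides 25. Since 1 | 25, solutions exist.

Yes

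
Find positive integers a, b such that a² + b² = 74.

Search for a with 74 - a² a perfect square.
a = 5: 74 - 5² = 74 - 25 = 49 = 7² ✓
So a = 5, b = 7.

a = 5, b = 7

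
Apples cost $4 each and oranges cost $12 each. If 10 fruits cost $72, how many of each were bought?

Let a = apples, o = oranges.
a + o = 10
4a + 12o = 72
Substitute o = 10 - a:
4a + 12(10 - a) = 72
(4 - 12)a = 72 - 120
-8a = -48
a = 6, o = 10 - 6 = 4

Apples: 6, Oranges: 4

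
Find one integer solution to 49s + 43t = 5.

Step 1: Check solvability.
gcd(49, 43) = 1
Since 1 divides 5, solutions exist.

Step 2: Apply extended Euclidean algorithm to find gcd.
We find integers such that 49*x0 + 43*y0 = 1

Step 3: Scale the particular solution.
Multiply by 5/1 = 5:
s = -35, t = 40

Step 4: Verify.
49*(-35) + 43*(40) = 5 = 5 ✓

s = -35, t = 40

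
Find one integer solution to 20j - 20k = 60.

Step 1: Check solvability.
gcd(20, 20) = 20
Since 20 divides 60, solutions exist.

Step 2: Apply extended Euclidean algorithm to find gcd.
We find integers such that 20*x0 + 20*y0 = 20

Step 3: Scale the particular solution.
Multiply by 60/20 = 3:
j = 0, k = -3

Step 4: Verify.
20*(0) - 20*(-3) = 60 = 60 ✓

j = 0, k = -3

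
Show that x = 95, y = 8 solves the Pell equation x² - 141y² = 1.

Compute x² = 95² = 9025
Compute 141y² = 141·8² = 141·64 = 9024
x² - 141y² = 9025 - 9024 = 1
Since this equals 1, (95, 8) is a solution.

Yes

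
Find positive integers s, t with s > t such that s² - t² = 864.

Factor: s² - t² = (s+t)(s-t) = 864.
We need two factors of 864 with the same parity.
Use s+t = 432 and s-t = 2 (product 432·2 = 864).
Adding: 2s = 434, so s = 217.
Subtracting: 2t = 430, so t = 215.
Check: 217² - 215² = 47089 - 46225 = 864 ✓

s = 217, t = 215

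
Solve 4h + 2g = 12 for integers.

Step 1: Check solvability.
gcd(4, 2) = 2
Since 2 divides 12, solutions exist.

Step 2: Apply extended Euclidean algorithm to find gcd.
We find integers such that 4*x0 + 2*y0 = 2

Step 3: Scale the particular solution.
Multiply by 12/2 = 6:
h = 0, g = 6

Step 4: Verify.
4*(0) + 2*(6) = 12 = 12 ✓

h = 0, g = 6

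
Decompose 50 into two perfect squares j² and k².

We need to find integers j, k > 0 such that j² + k² = 50.
Trying j = 1: k² = 50 - 1² = 50 - 1 = 49
k = 7
Check: 1² + 7² = 1 + 49 = 50 ✓

50 = 1² + 7²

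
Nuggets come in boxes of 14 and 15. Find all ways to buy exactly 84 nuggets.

We need non-negative integers (x, y) with 14x + 15y = 84.
For each x in 0..6, check if 84 - 14x is a non-negative multiple of 15.
x = 6: 15y = 0, y = 0 ✓

(6 boxes of 14, 0 boxes of 15)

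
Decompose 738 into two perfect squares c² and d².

We need to find integers c, d > 0 such that c² + d² = 738.
Trying c = 3: d² = 738 - 3² = 738 - 9 = 729
d = 27
Check: 3² + 27² = 9 + 729 = 738 ✓

738 = 3² + 27²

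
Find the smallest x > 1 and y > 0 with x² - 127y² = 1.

We seek the smallest positive integers (x, y) with x² - 127y² = 1, i.e., x² = 127y² + 1.
Try successive y values:
y = 1: x² = 127·1² + 1 = 128, not a perfect square
y = 2: x² = 127·2² + 1 = 509, not a perfect square
y = 3: x² = 127·3² + 1 = 1144, not a perfect square
... continuing the search (or via continued fractions) ...
y = 419775: x² = 127·419775² + 1 = 22378803429376, x = 4730624 ✓

Verify: 4730624² - 127·419775² = 22378803429376 - 22378803429375 = 1 ✓

x = 4730624, y = 419775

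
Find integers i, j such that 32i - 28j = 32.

Step 1: Check solvability.
gcd(32, 28) = 4
Since 4 divides 32, solutions exist.

Step 2: Apply extended Euclidean algorithm to find gcd.
We find integers such that 32*x0 + 28*y0 = 4

Step 3: Scale the particular solution.
Multiply by 32/4 = 8:
i = 8, j = 8

Step 4: Verify.
32*(8) - 28*(8) = 32 = 32 ✓

i = 8, j = 8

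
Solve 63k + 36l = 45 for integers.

Step 1: Check solvability.
gcd(63, 36) = 9
Since 9 divides 45, solutions exist.

Step 2: Apply extended Euclidean algorithm to find gcd.
We find integers such that 63*x0 + 36*y0 = 9

Step 3: Scale the particular solution.
Multiply by 45/9 = 5:
k = -5, l = 10

Step 4: Verify.
63*(-5) + 36*(10) = 45 = 45 ✓

k = -5, l = 10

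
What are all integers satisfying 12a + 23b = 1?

Step 1: Compute gcd(12, 23) = 1.
Since 1 divides 1, solutions exist.

Step 2: Find a particular solution using extended Euclidean algorithm.
We get a₀ = 2, b₀ = -1.
Check: 12*2 + 23*-1 = 1 = 1 ✓

Step 3: Write the general solution.
a = 2 + (23/1)t = 2 + 23t
b = -1 - (12/1)t = -1 - 12t
for any integer t.

a = 2 + 23t, b = -1 - 12t for integer t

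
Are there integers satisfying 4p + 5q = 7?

Step 1: Compute gcd(4, 5).
gcd(4, 5) = 1

Step 2: Check divisibility.
Does 1 divide 7? 7 = 1 x 7, so yes.

By the theorem on linear Diophantine equations, 4p + 5q = 7 has integer solutions if and only if gcd(4, 5) divides 7. Since 1 | 7, solutions exist.

Yes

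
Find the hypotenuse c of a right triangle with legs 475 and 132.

c² = a² + b² = 475² + 132² = 225625 + 17424 = 243049
c = 493

493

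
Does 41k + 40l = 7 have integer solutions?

Step 1: Compute gcd(41, 40).
gcd(41, 40) = 1

Step 2: Check divisibility.
Does 1 divide 7? 7 = 1 x 7, so yes.

By the theorem on linear Diophantine equations, 41k + 40l = 7 has integer solutions if and only if gcd(41, 40) divides 7. Since 1 | 7, solutions exist.

Yes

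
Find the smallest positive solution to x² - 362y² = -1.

We need x² = 362y² - 1. Try successive y:
y = 1: x² = 362·1² - 1 = 361 = 19² ✓
Check: 19² - 362·1² = 361 - 362 = -1 ✓

x = 19, y = 1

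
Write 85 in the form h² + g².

We need to find integers h, g > 0 such that h² + g² = 85.
Trying h = 2: g² = 85 - 2² = 85 - 4 = 81
g = 9
Check: 2² + 9² = 4 + 81 = 85 ✓

85 = 2² + 9²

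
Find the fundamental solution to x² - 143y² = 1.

We seek the smallest positive integers (x, y) with x² - 143y² = 1, i.e., x² = 143y² + 1.
Try successive y values:
y = 1: x² = 143·1² + 1 = 144, x = 12 ✓

Verify: 12² - 143·1² = 144 - 143 = 1 ✓

x = 12, y = 1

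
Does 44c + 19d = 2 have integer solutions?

Step 1: Compute gcd(44, 19).
gcd(44, 19) = 1

Step 2: Check divisibility.
Does 1 divide 2? 2 = 1 x 2, so yes.

By the theorem on linear Diophantine equations, 44c + 19d = 2 has integer solutions if and only if gcd(44, 19) divides 2. Since 1 | 2, solutions exist.

Yes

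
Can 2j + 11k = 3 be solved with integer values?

Step 1: Compute gcd(2, 11).
gcd(2, 11) = 1

Step 2: Check divisibility.
Does 1 divide 3? 3 = 1 x 3, so yes.

By the theorem on linear Diophantine equations, 2j + 11k = 3 has integer solutions if and only if gcd(2, 11) divides 3. Since 1 | 3, solutions exist.

Yes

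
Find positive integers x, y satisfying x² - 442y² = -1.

We need x² = 442y² - 1. Try successive y:
y = 1: x² = 442·1² - 1 = 441 = 21² ✓
Check: 21² - 442·1² = 441 - 442 = -1 ✓

x = 21, y = 1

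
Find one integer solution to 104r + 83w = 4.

Step 1: Check solvability.
gcd(104, 83) = 1
Since 1 divides 4, solutions exist.

Step 2: Apply extended Euclidean algorithm to find gcd.
We find integers such that 104*x0 + 83*y0 = 1

Step 3: Scale the particular solution.
Multiply by 4/1 = 4:
r = 16, w = -20

Step 4: Verify.
104*(16) + 83*(-20) = 4 = 4 ✓

r = 16, w = -20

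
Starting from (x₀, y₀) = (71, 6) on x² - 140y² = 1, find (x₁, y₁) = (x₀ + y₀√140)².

Solutions to x² - Dy² = 1 are generated by powers of (x₀ + y₀√D).
The next solution satisfies x₁ + y₁√140 = (x₀ + y₀√140)², giving:
x₁ = x₀² + 140y₀² = 71² + 140·6² = 5041 + 5040 = 10081
y₁ = 2x₀y₀ = 2·71·6 = 852

Verify: 10081² - 140·852² = 101626561 - 101626560 = 1 ✓

x = 10081, y = 852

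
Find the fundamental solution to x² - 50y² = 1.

We seek the smallest positive integers (x, y) with x² - 50y² = 1, i.e., x² = 50y² + 1.
Try successive y values:
y = 1: x² = 50·1² + 1 = 51, not a perfect square
y = 2: x² = 50·2² + 1 = 201, not a perfect square
y = 3: x² = 50·3² + 1 = 451, not a perfect square
... continuing the search (or via continued fractions) ...
y = 14: x² = 50·14² + 1 = 9801, x = 99 ✓

Verify: 99² - 50·14² = 9801 - 9800 = 1 ✓

x = 99, y = 14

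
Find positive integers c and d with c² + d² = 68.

We need to find integers c, d > 0 such that c² + d² = 68.
Trying c = 2: d² = 68 - 2² = 68 - 4 = 64
d = 8
Check: 2² + 8² = 4 + 64 = 68 ✓

68 = 2² + 8²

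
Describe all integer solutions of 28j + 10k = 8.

Step 1: Compute gcd(28, 10) = 2.
Since 2 divides 8, solutions exist.

Step 2: Find a particular solution using extended Euclidean algorithm.
We get j₀ = -4, k₀ = 12.
Check: 28*-4 + 10*12 = 8 = 8 ✓

Step 3: Write the general solution.
j = -4 + (10/2)t = -4 + 5t
k = 12 - (28/2)t = 12 - 14t
for any integer t.

j = -4 + 5t, k = 12 - 14t for integer t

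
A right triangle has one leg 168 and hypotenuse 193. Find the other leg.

a² = c² - b² = 37249 - 28224 = 9025
a = 95

95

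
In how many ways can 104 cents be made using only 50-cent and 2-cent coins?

We need non-negative integers (x, y) with 50x + 2y = 104.
For each x from 0 to 2, check if (104 - 50x) is a non-negative multiple of 2.
Solutions (x, y): (0,52), (1,27), (2,2)
Count: 3

3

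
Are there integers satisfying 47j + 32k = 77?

Step 1: Compute gcd(47, 32).
gcd(47, 32) = 1

Step 2: Check divisibility.
Does 1 divide 77? 77 = 1 x 77, so yes.

By the theorem on linear Diophantine equations, 47j + 32k = 77 has integer solutions if and only if gcd(47, 32) divides 77. Since 1 | 77, solutions exist.

Yes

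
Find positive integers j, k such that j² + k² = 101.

Search for j with 101 - j² a perfect square.
j = 1: 101 - 1² = 101 - 1 = 100 = 10² ✓
So j = 1, k = 10.

j = 1, k = 10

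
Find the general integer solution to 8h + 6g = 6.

Step 1: Compute gcd(8, 6) = 2.
Since 2 divides 6, solutions exist.

Step 2: Find a particular solution using extended Euclidean algorithm.
We get h₀ = 3, g₀ = -3.
Check: 8*3 + 6*-3 = 6 = 6 ✓

Step 3: Write the general solution.
h = 3 + (6/2)t = 3 + 3t
g = -3 - (8/2)t = -3 - 4t
for any integer t.

h = 3 + 3t, g = -3 - 4t for integer t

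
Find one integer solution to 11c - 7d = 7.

Step 1: Check solvability.
gcd(11, 7) = 1
Since 1 divides 7, solutions exist.

Step 2: Apply extended Euclidean algorithm to find gcd.
We find integers such that 11*x0 + 7*y0 = 1

Step 3: Scale the particular solution.
Multiply by 7/1 = 7:
c = 14, d = 21

Step 4: Verify.
11*(14) - 7*(21) = 7 = 7 ✓

c = 14, d = 21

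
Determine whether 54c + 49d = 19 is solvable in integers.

Step 1: Compute gcd(54, 49).
gcd(54, 49) = 1

Step 2: Check divisibility.
Does 1 divide 19? 19 = 1 x 19, so yes.

By the theorem on linear Diophantine equations, 54c + 49d = 19 has integer solutions if and only if gcd(54, 49) divides 19. Since 1 | 19, solutions exist.

Yes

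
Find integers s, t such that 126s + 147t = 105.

Step 1: Check solvability.
gcd(126, 147) = 21
Since 21 divides 105, solutions exist.

Step 2: Apply extended Euclidean algorithm to find gcd.
We find integers such that 126*x0 + 147*y0 = 21

Step 3: Scale the particular solution.
Multiply by 105/21 = 5:
s = -5, t = 5

Step 4: Verify.
126*(-5) + 147*(5) = 105 = 105 ✓

s = -5, t = 5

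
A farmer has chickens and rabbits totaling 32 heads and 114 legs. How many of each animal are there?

Let c = chickens, r = rabbits.
Heads: c + r = 32
Legs: 2c + 4r = 114
From the first equation, c = 32 - r. Substitute:
2(32 - r) + 4r = 114
64 + 2r = 114
r = (114 - 64)/2 = 25
c = 32 - 25 = 7

Chickens: 7, Rabbits: 25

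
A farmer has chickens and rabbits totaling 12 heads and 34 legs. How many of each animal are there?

Let c = chickens, r = rabbits.
Heads: c + r = 12
Legs: 2c + 4r = 34
From the first equation, c = 12 - r. Substitute:
2(12 - r) + 4r = 34
24 + 2r = 34
r = (34 - 24)/2 = 5
c = 12 - 5 = 7

Chickens: 7, Rabbits: 5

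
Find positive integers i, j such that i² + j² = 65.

Search for i with 65 - i² a perfect square.
i = 1: 65 - 1² = 65 - 1 = 64 = 8² ✓
So i = 1, j = 8.

i = 1, j = 8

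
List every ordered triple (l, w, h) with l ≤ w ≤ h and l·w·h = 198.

Iterate l from 1 to ⌊198^(1/3)⌋. For each l dividing 198, iterate w ≥ l with w dividing 198/l, and set h = 198/(l·w).
Triples found (10): (1×1×198), (1×2×99), (1×3×66), (1×6×33), (1×9×22), (1×11×18), (2×3×33), (2×9×11), (3×3×22), (3×6×11)

(1×1×198), (1×2×99), (1×3×66), (1×6×33), (1×9×22), (1×11×18), (2×3×33), (2×9×11), (3×3×22), (3×6×11)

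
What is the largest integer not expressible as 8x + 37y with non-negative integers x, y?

For two coprime denominations a and b, the Frobenius number (largest value not representable as a non-negative combination) is ab - a - b.
Here gcd(8, 37) = 1, so they are coprime.
F(8, 37) = 8·37 - 8 - 37 = 296 - 45 = 251

251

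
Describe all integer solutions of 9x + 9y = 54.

Step 1: Compute gcd(9, 9) = 9.
Since 9 divides 54, solutions exist.

Step 2: Find a particular solution using extended Euclidean algorithm.
We get x₀ = 0, y₀ = 6.
Check: 9*0 + 9*6 = 54 = 54 ✓

Step 3: Write the general solution.
x = 0 + (9/9)t = 0 + 1t
y = 6 - (9/9)t = 6 - 1t
for any integer t.

x = 0 + 1t, y = 6 - 1t for integer t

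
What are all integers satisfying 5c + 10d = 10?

Step 1: Compute gcd(5, 10) = 5.
Since 5 divides 10, solutions exist.

Step 2: Find a particular solution using extended Euclidean algorithm.
We get c₀ = 2, d₀ = 0.
Check: 5*2 + 10*0 = 10 = 10 ✓

Step 3: Write the general solution.
c = 2 + (10/5)t = 2 + 2t
d = 0 - (5/5)t = 0 - 1t
for any integer t.

c = 2 + 2t, d = 0 - 1t for integer t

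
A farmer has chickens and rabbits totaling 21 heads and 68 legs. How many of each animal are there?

Let c = chickens, r = rabbits.
Heads: c + r = 21
Legs: 2c + 4r = 68
From the first equation, c = 21 - r. Substitute:
2(21 - r) + 4r = 68
42 + 2r = 68
r = (68 - 42)/2 = 13
c = 21 - 13 = 8

Chickens: 8, Rabbits: 13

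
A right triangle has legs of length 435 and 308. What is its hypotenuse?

c² = a² + b² = 435² + 308² = 189225 + 94864 = 284089
c = 533

533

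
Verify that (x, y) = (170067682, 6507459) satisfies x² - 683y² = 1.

Compute x² = 170067682² = 28923016460853124
Compute 683y² = 683·6507459² = 683·42347022636681 = 28923016460853123
x² - 683y² = 28923016460853124 - 28923016460853123 = 1
Since this equals 1, (170067682, 6507459) is a solution.

Yes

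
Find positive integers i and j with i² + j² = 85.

We need to find integers i, j > 0 such that i² + j² = 85.
Trying i = 2: j² = 85 - 2² = 85 - 4 = 81
j = 9
Check: 2² + 9² = 4 + 81 = 85 ✓

85 = 2² + 9²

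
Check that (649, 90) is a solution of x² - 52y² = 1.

Compute x² = 649² = 421201
Compute 52y² = 52·90² = 52·8100 = 421200
x² - 52y² = 421201 - 421200 = 1
Since this equals 1, (649, 90) is a solution.

Yes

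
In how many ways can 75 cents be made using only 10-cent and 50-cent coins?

We need non-negative integers (x, y) with 10x + 50y = 75.
For each x from 0 to 7, check if (75 - 10x) is a non-negative multiple of 50.
Solutions (x, y): none
Count: 0

0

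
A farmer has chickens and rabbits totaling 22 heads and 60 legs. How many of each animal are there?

Let c = chickens, r = rabbits.
Heads: c + r = 22
Legs: 2c + 4r = 60
From the first equation, c = 22 - r. Substitute:
2(22 - r) + 4r = 60
44 + 2r = 60
r = (60 - 44)/2 = 8
c = 22 - 8 = 14

Chickens: 14, Rabbits: 8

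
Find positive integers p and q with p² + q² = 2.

We need to find integers p, q > 0 such that p² + q² = 2.
Trying p = 1: q² = 2 - 1² = 2 - 1 = 1
q = 1
Check: 1² + 1² = 1 + 1 = 2 ✓

2 = 1² + 1²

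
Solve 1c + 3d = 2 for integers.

Step 1: Check solvability.
gcd(1, 3) = 1
Since 1 divides 2, solutions exist.

Step 2: Apply extended Euclidean algorithm to find gcd.
We find integers such that 1*x0 + 3*y0 = 1

Step 3: Scale the particular solution.
Multiply by 2/1 = 2:
c = 2, d = 0

Step 4: Verify.
1*(2) + 3*(0) = 2 = 2 ✓

c = 2, d = 0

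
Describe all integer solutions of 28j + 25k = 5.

Step 1: Compute gcd(28, 25) = 1.
Since 1 divides 5, solutions exist.

Step 2: Find a particular solution using extended Euclidean algorithm.
We get j₀ = -40, k₀ = 45.
Check: 28*-40 + 25*45 = 5 = 5 ✓

Step 3: Write the general solution.
j = -40 + (25/1)t = -40 + 25t
k = 45 - (28/1)t = 45 - 28t
for any integer t.

j = -40 + 25t, k = 45 - 28t for integer t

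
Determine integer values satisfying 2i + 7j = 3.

Step 1: Check solvability.
gcd(2, 7) = 1
Since 1 divides 3, solutions exist.

Step 2: Apply extended Euclidean algorithm to find gcd.
We find integers such that 2*x0 + 7*y0 = 1

Step 3: Scale the particular solution.
Multiply by 3/1 = 3:
i = -9, j = 3

Step 4: Verify.
2*(-9) + 7*(3) = 3 = 3 ✓

i = -9, j = 3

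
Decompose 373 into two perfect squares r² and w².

We need to find integers r, w > 0 such that r² + w² = 373.
Trying r = 7: w² = 373 - 7² = 373 - 49 = 324
w = 18
Check: 7² + 18² = 49 + 324 = 373 ✓

373 = 7² + 18²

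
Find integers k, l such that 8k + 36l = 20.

Step 1: Check solvability.
gcd(8, 36) = 4
Since 4 divides 20, solutions exist.

Step 2: Apply extended Euclidean algorithm to find gcd.
We find integers such that 8*x0 + 36*y0 = 4

Step 3: Scale the particular solution.
Multiply by 20/4 = 5:
k = -20, l = 5

Step 4: Verify.
8*(-20) + 36*(5) = 20 = 20 ✓

k = -20, l = 5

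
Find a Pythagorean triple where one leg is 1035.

We need the other leg and hypotenuse such that 1035² + x² = c².
Take x = 1120, c = 1525: 1035² + 1120² = 1071225 + 1254400 = 2325625 = 1525² ✓
Triple: (1035, 1120, 1525)

(1035, 1120, 1525)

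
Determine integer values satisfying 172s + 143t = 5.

Step 1: Check solvability.
gcd(172, 143) = 1
Since 1 divides 5, solutions exist.

Step 2: Apply extended Euclidean algorithm to find gcd.
We find integers such that 172*x0 + 143*y0 = 1

Step 3: Scale the particular solution.
Multiply by 5/1 = 5:
s = -345, t = 415

Step 4: Verify.
172*(-345) + 143*(415) = 5 = 5 ✓

s = -345, t = 415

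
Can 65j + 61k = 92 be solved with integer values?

Step 1: Compute gcd(65, 61).
gcd(65, 61) = 1

Step 2: Check divisibility.
Does 1 divide 92? 92 = 1 x 92, so yes.

By the theorem on linear Diophantine equations, 65j + 61k = 92 has integer solutions if and only if gcd(65, 61) divides 92. Since 1 | 92, solutions exist.

Yes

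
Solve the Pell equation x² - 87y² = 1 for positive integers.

We seek the smallest positive integers (x, y) with x² - 87y² = 1, i.e., x² = 87y² + 1.
Try successive y values:
y = 1: x² = 87·1² + 1 = 88, not a perfect square
y = 2: x² = 87·2² + 1 = 349, not a perfect square
y = 3: x² = 87·3² + 1 = 784, x = 28 ✓

Verify: 28² - 87·3² = 784 - 783 = 1 ✓

x = 28, y = 3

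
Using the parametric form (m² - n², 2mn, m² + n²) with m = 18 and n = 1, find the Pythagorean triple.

a = m² - n² = 324 - 1 = 323
b = 2mn = 2·18·1 = 36
c = m² + n² = 324 + 1 = 325
Verify: 323² + 36² = 104329 + 1296 = 105625 = 325² ✓

(323, 36, 325)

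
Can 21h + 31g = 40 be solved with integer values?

Step 1: Compute gcd(21, 31).
gcd(21, 31) = 1

Step 2: Check divisibility.
Does 1 divide 40? 40 = 1 x 40, so yes.

By the theorem on linear Diophantine equations, 21h + 31g = 40 has integer solutions if and only if gcd(21, 31) divides 40. Since 1 | 40, solutions exist.

Yes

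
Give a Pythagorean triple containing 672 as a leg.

We need the other leg and hypotenuse such that 672² + x² = c².
Take x = 754, c = 1010: 672² + 754² = 451584 + 568516 = 1020100 = 1010² ✓
Triple: (754, 672, 1010)

(754, 672, 1010)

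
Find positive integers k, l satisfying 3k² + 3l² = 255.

Try small values of k and check whether (255 - 3k²)/3 is a perfect square.
k = 7: 3·7² = 147, so 3l² = 255 - 147 = 108, giving l² = 36, l = 6.
Check: 3·7² + 3·6² = 147 + 108 = 255 ✓

k = 7, l = 6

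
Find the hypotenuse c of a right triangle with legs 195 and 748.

c² = a² + b² = 195² + 748² = 38025 + 559504 = 597529
c = 773

773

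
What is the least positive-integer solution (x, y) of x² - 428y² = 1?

We seek the smallest positive integers (x, y) with x² - 428y² = 1, i.e., x² = 428y² + 1.
Try successive y values:
y = 1: x² = 428·1² + 1 = 429, not a perfect square
y = 2: x² = 428·2² + 1 = 1713, not a perfect square
y = 3: x² = 428·3² + 1 = 3853, not a perfect square
... continuing the search (or via continued fractions) ...
y = 89466: x² = 428·89466² + 1 = 3425782686769, x = 1850887 ✓

Verify: 1850887² - 428·89466² = 3425782686769 - 3425782686768 = 1 ✓

x = 1850887, y = 89466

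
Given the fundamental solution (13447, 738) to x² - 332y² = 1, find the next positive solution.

Solutions to x² - Dy² = 1 are generated by powers of (x₀ + y₀√D).
The next solution satisfies x₁ + y₁√332 = (x₀ + y₀√332)², giving:
x₁ = x₀² + 332y₀² = 13447² + 332·738² = 180821809 + 180821808 = 361643617
y₁ = 2x₀y₀ = 2·13447·738 = 19847772

Verify: 361643617² - 332·19847772² = 130786105716842689 - 130786105716842688 = 1 ✓

x = 361643617, y = 19847772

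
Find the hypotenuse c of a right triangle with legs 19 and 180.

c² = a² + b² = 19² + 180² = 361 + 32400 = 32761
c = sqrt(32761) = 181

181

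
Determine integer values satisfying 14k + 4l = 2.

Step 1: Check solvability.
gcd(14, 4) = 2
Since 2 divides 2, solutions exist.

Step 2: Apply extended Euclidean algorithm to find gcd.
We find integers such that 14*x0 + 4*y0 = 2

Step 3: Scale the particular solution.
Multiply by 2/2 = 1:
k = 1, l = -3

Step 4: Verify.
14*(1) + 4*(-3) = 2 = 2 ✓

k = 1, l = -3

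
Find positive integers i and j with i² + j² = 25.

We need to find integers i, j > 0 such that i² + j² = 25.
Trying i = 3: j² = 25 - 3² = 25 - 9 = 16
j = 4
Check: 3² + 4² = 9 + 16 = 25 ✓

25 = 3² + 4²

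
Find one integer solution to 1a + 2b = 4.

Step 1: Check solvability.
gcd(1, 2) = 1
Since 1 divides 4, solutions exist.

Step 2: Apply extended Euclidean algorithm to find gcd.
We find integers such that 1*x0 + 2*y0 = 1

Step 3: Scale the particular solution.
Multiply by 4/1 = 4:
a = 4, b = 0

Step 4: Verify.
1*(4) + 2*(0) = 4 = 4 ✓

a = 4, b = 0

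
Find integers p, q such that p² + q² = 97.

We need to find integers p, q > 0 such that p² + q² = 97.
Trying p = 4: q² = 97 - 4² = 97 - 16 = 81
q = 9
Check: 4² + 9² = 16 + 81 = 97 ✓

97 = 4² + 9²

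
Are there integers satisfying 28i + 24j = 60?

Step 1: Compute gcd(28, 24).
gcd(28, 24) = 4

Step 2: Check divisibility.
Does 4 divide 60? 60 = 4 x 15, so yes.

By the theorem on linear Diophantine equations, 28i + 24j = 60 has integer solutions if and only if gcd(28, 24) divides 60. Since 4 | 60, solutions exist.

Yes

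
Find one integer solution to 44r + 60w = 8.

Step 1: Check solvability.
gcd(44, 60) = 4
Since 4 divides 8, solutions exist.

Step 2: Apply extended Euclidean algorithm to find gcd.
We find integers such that 44*x0 + 60*y0 = 4

Step 3: Scale the particular solution.
Multiply by 8/4 = 2:
r = -8, w = 6

Step 4: Verify.
44*(-8) + 60*(6) = 8 = 8 ✓

r = -8, w = 6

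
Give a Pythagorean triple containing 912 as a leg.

We need the other leg and hypotenuse such that 912² + x² = c².
Take x = 215, c = 937: 912² + 215² = 831744 + 46225 = 877969 = 937² ✓
Triple: (215, 912, 937)

(215, 912, 937)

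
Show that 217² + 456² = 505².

Compute a² + b² = 217² + 456² = 47089 + 207936 = 255025
Compute c² = 505² = 255025
Since 255025 = 255025, confirmed.

Yes, it is a Pythagorean triple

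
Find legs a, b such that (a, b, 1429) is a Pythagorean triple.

We need a² + b² = 1429² = 2042041.
Trying: 371² + 1380² = 137641 + 1904400 = 2042041 ✓

(371, 1380, 1429)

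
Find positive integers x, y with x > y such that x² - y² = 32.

Factor: x² - y² = (x+y)(x-y) = 32.
We need two factors of 32 with the same parity.
Use x+y = 16 and x-y = 2 (product 16·2 = 32).
Adding: 2x = 18, so x = 9.
Subtracting: 2y = 14, so y = 7.
Check: 9² - 7² = 81 - 49 = 32 ✓

x = 9, y = 7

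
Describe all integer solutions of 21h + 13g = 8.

Step 1: Compute gcd(21, 13) = 1.
Since 1 divides 8, solutions exist.

Step 2: Find a particular solution using extended Euclidean algorithm.
We get h₀ = 40, g₀ = -64.
Check: 21*40 + 13*-64 = 8 = 8 ✓

Step 3: Write the general solution.
h = 40 + (13/1)t = 40 + 13t
g = -64 - (21/1)t = -64 - 21t
for any integer t.

h = 40 + 13t, g = -64 - 21t for integer t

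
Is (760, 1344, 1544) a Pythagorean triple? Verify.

Compute a² + b² = 760² + 1344² = 577600 + 1806336 = 2383936
Compute c² = 1544² = 2383936
Since 2383936 = 2383936, confirmed.

Yes, it is a Pythagorean triple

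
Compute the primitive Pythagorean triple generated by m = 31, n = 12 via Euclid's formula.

a = m² - n² = 961 - 144 = 817
b = 2mn = 2·31·12 = 744
c = m² + n² = 961 + 144 = 1105
Verify: 817² + 744² = 667489 + 553536 = 1221025 = 1105² ✓

(817, 744, 1105)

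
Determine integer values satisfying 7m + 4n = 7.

Step 1: Check solvability.
gcd(7, 4) = 1
Since 1 divides 7, solutions exist.

Step 2: Apply extended Euclidean algorithm to find gcd.
We find integers such that 7*x0 + 4*y0 = 1

Step 3: Scale the particular solution.
Multiply by 7/1 = 7:
m = -7, n = 14

Step 4: Verify.
7*(-7) + 4*(14) = 7 = 7 ✓

m = -7, n = 14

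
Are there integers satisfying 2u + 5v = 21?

Step 1: Compute gcd(2, 5).
gcd(2, 5) = 1

Step 2: Check divisibility.
Does 1 divide 21? 21 = 1 x 21, so yes.

By the theorem on linear Diophantine equations, 2u + 5v = 21 has integer solutions if and only if gcd(2, 5) divides 21. Since 1 | 21, solutions exist.

Yes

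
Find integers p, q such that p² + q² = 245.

We need to find integers p, q > 0 such that p² + q² = 245.
Trying p = 7: q² = 245 - 7² = 245 - 49 = 196
q = 14
Check: 7² + 14² = 49 + 196 = 245 ✓

245 = 7² + 14²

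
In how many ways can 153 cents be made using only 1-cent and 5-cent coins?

We need non-negative integers (x, y) with 1x + 5y = 153.
For each x from 0 to 153, check if (153 - 1x) is a non-negative multiple of 5.
Solutions (x, y): (3,30), (8,29), (13,28), (18,27), ...
Count: 31

31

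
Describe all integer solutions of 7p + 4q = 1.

Step 1: Compute gcd(7, 4) = 1.
Since 1 divides 1, solutions exist.

Step 2: Find a particular solution using extended Euclidean algorithm.
We get p₀ = -1, q₀ = 2.
Check: 7*-1 + 4*2 = 1 = 1 ✓

Step 3: Write the general solution.
p = -1 + (4/1)t = -1 + 4t
q = 2 - (7/1)t = 2 - 7t
for any integer t.

p = -1 + 4t, q = 2 - 7t for integer t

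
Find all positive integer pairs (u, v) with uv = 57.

The positive divisors of 57 are: 1, 3, 19, 57.
Each divisor d gives the pair (d, 57/d):
(1, 57), (3, 19), (19, 3), (57, 1)

(1, 57), (3, 19), (19, 3), (57, 1)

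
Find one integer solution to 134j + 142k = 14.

Step 1: Check solvability.
gcd(134, 142) = 2
Since 2 divides 14, solutions exist.

Step 2: Apply extended Euclidean algorithm to find gcd.
We find integers such that 134*x0 + 142*y0 = 2

Step 3: Scale the particular solution.
Multiply by 14/2 = 7:
j = -126, k = 119

Step 4: Verify.
134*(-126) + 142*(119) = 14 = 14 ✓

j = -126, k = 119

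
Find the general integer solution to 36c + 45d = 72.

Step 1: Compute gcd(36, 45) = 9.
Since 9 divides 72, solutions exist.

Step 2: Find a particular solution using extended Euclidean algorithm.
We get c₀ = -8, d₀ = 8.
Check: 36*-8 + 45*8 = 72 = 72 ✓

Step 3: Write the general solution.
c = -8 + (45/9)t = -8 + 5t
d = 8 - (36/9)t = 8 - 4t
for any integer t.

c = -8 + 5t, d = 8 - 4t for integer t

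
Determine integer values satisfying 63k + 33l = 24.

Step 1: Check solvability.
gcd(63, 33) = 3
Since 3 divides 24, solutions exist.

Step 2: Apply extended Euclidean algorithm to find gcd.
We find integers such that 63*x0 + 33*y0 = 3

Step 3: Scale the particular solution.
Multiply by 24/3 = 8:
k = -8, l = 16

Step 4: Verify.
63*(-8) + 33*(16) = 24 = 24 ✓

k = -8, l = 16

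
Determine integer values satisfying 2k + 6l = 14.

Step 1: Check solvability.
gcd(2, 6) = 2
Since 2 divides 14, solutions exist.

Step 2: Apply extended Euclidean algorithm to find gcd.
We find integers such that 2*x0 + 6*y0 = 2

Step 3: Scale the particular solution.
Multiply by 14/2 = 7:
k = 7, l = 0

Step 4: Verify.
2*(7) + 6*(0) = 14 = 14 ✓

k = 7, l = 0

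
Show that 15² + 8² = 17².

Compute a² + b² = 15² + 8² = 225 + 64 = 289
Compute c² = 17² = 289
Since 289 = 289, confirmed.

Yes, it is a Pythagorean triple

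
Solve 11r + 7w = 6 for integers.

Step 1: Check solvability.
gcd(11, 7) = 1
Since 1 divides 6, solutions exist.

Step 2: Apply extended Euclidean algorithm to find gcd.
We find integers such that 11*x0 + 7*y0 = 1

Step 3: Scale the particular solution.
Multiply by 6/1 = 6:
r = 12, w = -18

Step 4: Verify.
11*(12) + 7*(-18) = 6 = 6 ✓

r = 12, w = -18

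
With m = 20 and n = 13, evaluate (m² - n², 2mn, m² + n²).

a = m² - n² = 400 - 169 = 231
b = 2mn = 2·20·13 = 520
c = m² + n² = 400 + 169 = 569
Verify: 231² + 520² = 53361 + 270400 = 323761 = 569² ✓

(231, 520, 569)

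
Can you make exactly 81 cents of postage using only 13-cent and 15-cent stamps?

We need non-negative x, y with 13x + 15y = 81.
gcd(13, 15) = 1 divides 81, so integer solutions exist, but checking x = 0..6 shows none with y ≥ 0.
So 81 cannot be made with non-negative stamp counts.

No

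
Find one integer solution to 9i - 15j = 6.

Step 1: Check solvability.
gcd(9, 15) = 3
Since 3 divides 6, solutions exist.

Step 2: Apply extended Euclidean algorithm to find gcd.
We find integers such that 9*x0 + 15*y0 = 3

Step 3: Scale the particular solution.
Multiply by 6/3 = 2:
i = 4, j = 2

Step 4: Verify.
9*(4) - 15*(2) = 6 = 6 ✓

i = 4, j = 2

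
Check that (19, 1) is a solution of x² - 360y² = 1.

Compute x² = 19² = 361
Compute 360y² = 360·1² = 360·1 = 360
x² - 360y² = 361 - 360 = 1
Since this equals 1, (19, 1) is a solution.

Yes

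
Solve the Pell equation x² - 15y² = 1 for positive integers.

We seek the smallest positive integers (x, y) with x² - 15y² = 1, i.e., x² = 15y² + 1.
Try successive y values:
y = 1: x² = 15·1² + 1 = 16, x = 4 ✓

Verify: 4² - 15·1² = 16 - 15 = 1 ✓

x = 4, y = 1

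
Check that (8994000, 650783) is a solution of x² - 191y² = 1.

Compute x² = 8994000² = 80892036000000
Compute 191y² = 191·650783² = 191·423518513089 = 80892035999999
x² - 191y² = 80892036000000 - 80892035999999 = 1
Since this equals 1, (8994000, 650783) is a solution.

Yes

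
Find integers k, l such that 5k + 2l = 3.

Step 1: Check solvability.
gcd(5, 2) = 1
Since 1 divides 3, solutions exist.

Step 2: Apply extended Euclidean algorithm to find gcd.
We find integers such that 5*x0 + 2*y0 = 1

Step 3: Scale the particular solution.
Multiply by 3/1 = 3:
k = 3, l = -6

Step 4: Verify.
5*(3) + 2*(-6) = 3 = 3 ✓

k = 3, l = -6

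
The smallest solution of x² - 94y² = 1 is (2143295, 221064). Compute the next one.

Solutions to x² - Dy² = 1 are generated by powers of (x₀ + y₀√D).
The next solution satisfies x₁ + y₁√94 = (x₀ + y₀√94)², giving:
x₁ = x₀² + 94y₀² = 2143295² + 94·221064² = 4593713457025 + 4593713457024 = 9187426914049
y₁ = 2x₀y₀ = 2·2143295·221064 = 947610731760

Verify: 9187426914049² - 94·947610731760² = 84408813300991931233574401 - 84408813300991931233574400 = 1 ✓

x = 9187426914049, y = 947610731760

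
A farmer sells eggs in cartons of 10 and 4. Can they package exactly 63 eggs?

We need non-negative a, b with 10a + 4b = 63.
gcd(10, 4) = 2, and 2 does not divide 63.
No integer solutions exist.

No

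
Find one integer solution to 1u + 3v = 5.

Step 1: Check solvability.
gcd(1, 3) = 1
Since 1 divides 5, solutions exist.

Step 2: Apply extended Euclidean algorithm to find gcd.
We find integers such that 1*x0 + 3*y0 = 1

Step 3: Scale the particular solution.
Multiply by 5/1 = 5:
u = 5, v = 0

Step 4: Verify.
1*(5) + 3*(0) = 5 = 5 ✓

u = 5, v = 0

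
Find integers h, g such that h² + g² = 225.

We need to find integers h, g > 0 such that h² + g² = 225.
Trying h = 9: g² = 225 - 9² = 225 - 81 = 144
g = 12
Check: 9² + 12² = 81 + 144 = 225 ✓

225 = 9² + 12²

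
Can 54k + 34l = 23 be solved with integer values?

Step 1: Compute gcd(54, 34).
gcd(54, 34) = 2

Step 2: Check divisibility.
Does 2 divide 23? 23 = 2 x 11 + 1, so no.

By the theorem on linear Diophantine equations, 54k + 34l = 23 has integer solutions if and only if gcd(54, 34) divides 23. Since 2 does not divide 23, no solutions exist.

No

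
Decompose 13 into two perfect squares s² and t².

We need to find integers s, t > 0 such that s² + t² = 13.
Trying s = 2: t² = 13 - 2² = 13 - 4 = 9
t = 3
Check: 2² + 3² = 4 + 9 = 13 ✓

13 = 2² + 3²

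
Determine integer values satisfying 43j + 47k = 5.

Step 1: Check solvability.
gcd(43, 47) = 1
Since 1 divides 5, solutions exist.

Step 2: Apply extended Euclidean algorithm to find gcd.
We find integers such that 43*x0 + 47*y0 = 1

Step 3: Scale the particular solution.
Multiply by 5/1 = 5:
j = -60, k = 55

Step 4: Verify.
43*(-60) + 47*(55) = 5 = 5 ✓

j = -60, k = 55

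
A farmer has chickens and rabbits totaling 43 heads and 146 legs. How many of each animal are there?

Let c = chickens, r = rabbits.
Heads: c + r = 43
Legs: 2c + 4r = 146
From the first equation, c = 43 - r. Substitute:
2(43 - r) + 4r = 146
86 + 2r = 146
r = (146 - 86)/2 = 30
c = 43 - 30 = 13

Chickens: 13, Rabbits: 30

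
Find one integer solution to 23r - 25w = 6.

Step 1: Check solvability.
gcd(23, 25) = 1
Since 1 divides 6, solutions exist.

Step 2: Apply extended Euclidean algorithm to find gcd.
We find integers such that 23*x0 + 25*y0 = 1

Step 3: Scale the particular solution.
Multiply by 6/1 = 6:
r = 72, w = 66

Step 4: Verify.
23*(72) - 25*(66) = 6 = 6 ✓

r = 72, w = 66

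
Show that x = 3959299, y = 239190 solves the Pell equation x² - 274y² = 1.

Compute x² = 3959299² = 15676048571401
Compute 274y² = 274·239190² = 274·57211856100 = 15676048571400
x² - 274y² = 15676048571401 - 15676048571400 = 1
Since this equals 1, (3959299, 239190) is a solution.

Yes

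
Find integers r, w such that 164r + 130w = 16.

Step 1: Check solvability.
gcd(164, 130) = 2
Since 2 divides 16, solutions exist.

Step 2: Apply extended Euclidean algorithm to find gcd.
We find integers such that 164*x0 + 130*y0 = 2

Step 3: Scale the particular solution.
Multiply by 16/2 = 8:
r = 184, w = -232

Step 4: Verify.
164*(184) + 130*(-232) = 16 = 16 ✓

r = 184, w = -232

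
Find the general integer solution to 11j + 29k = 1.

Step 1: Compute gcd(11, 29) = 1.
Since 1 divides 1, solutions exist.

Step 2: Find a particular solution using extended Euclidean algorithm.
We get j₀ = 8, k₀ = -3.
Check: 11*8 + 29*-3 = 1 = 1 ✓

Step 3: Write the general solution.
j = 8 + (29/1)t = 8 + 29t
k = -3 - (11/1)t = -3 - 11t
for any integer t.

j = 8 + 29t, k = -3 - 11t for integer t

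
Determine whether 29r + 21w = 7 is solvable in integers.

Step 1: Compute gcd(29, 21).
gcd(29, 21) = 1

Step 2: Check divisibility.
Does 1 divide 7? 7 = 1 x 7, so yes.

By the theorem on linear Diophantine equations, 29r + 21w = 7 has integer solutions if and only if gcd(29, 21) divides 7. Since 1 | 7, solutions exist.

Yes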